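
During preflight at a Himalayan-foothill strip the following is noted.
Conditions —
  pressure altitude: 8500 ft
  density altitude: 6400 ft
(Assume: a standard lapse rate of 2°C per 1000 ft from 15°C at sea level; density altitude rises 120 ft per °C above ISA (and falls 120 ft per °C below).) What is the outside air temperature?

Density altitude − pressure altitude = 6400 − 8500 = -2100 ft.
At 120 ft/°C that is an ISA deviation of -2100/120 = -17.5°C.
ISA temperature at 8500 ft = 15 − 2 × (8500/1000) = -2°C.
OAT = ISA + deviation = -2 + (-17.5) = -19.5°C.

-19.5°C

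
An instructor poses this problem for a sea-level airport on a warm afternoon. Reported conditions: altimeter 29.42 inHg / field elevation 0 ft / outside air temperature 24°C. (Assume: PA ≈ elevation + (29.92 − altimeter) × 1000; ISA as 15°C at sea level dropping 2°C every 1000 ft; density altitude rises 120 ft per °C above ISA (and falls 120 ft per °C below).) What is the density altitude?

1700 ft

Pressure altitude = 0 + (29.92 − 29.42) × 1000 = 0 + (+500) = 500 ft.
ISA temperature at 500 ft = 15 − 2 × (500/1000) = 14°C.
ISA deviation = 24 − 14 = +10°C.
Density altitude = 500 + 120 × (10) = 1700 ft.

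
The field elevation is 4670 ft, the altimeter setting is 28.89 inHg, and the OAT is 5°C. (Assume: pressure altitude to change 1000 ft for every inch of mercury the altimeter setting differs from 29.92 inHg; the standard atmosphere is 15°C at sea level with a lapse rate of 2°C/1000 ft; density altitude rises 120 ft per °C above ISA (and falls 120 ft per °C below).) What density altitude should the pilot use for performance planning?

Pressure altitude = 4670 + (29.92 − 28.89) × 1000 = 4670 + (+1030) = 5700 ft.
ISA temperature at 5700 ft = 15 − 2 × (5700/1000) = 3.6°C.
ISA deviation = 5 − 3.6 = +1.4°C.
Density altitude = 5700 + 120 × (1.4) = 5868 ft.

5868 ft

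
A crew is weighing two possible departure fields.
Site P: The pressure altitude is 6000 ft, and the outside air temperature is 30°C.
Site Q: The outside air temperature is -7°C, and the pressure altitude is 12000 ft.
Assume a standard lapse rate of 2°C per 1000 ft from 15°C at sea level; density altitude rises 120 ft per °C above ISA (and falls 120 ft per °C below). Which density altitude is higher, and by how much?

Site P: ISA temp = 3°C, deviation +27°C, DA = 6000 + 120 × 27 = 9240 ft.
Site Q: ISA temp = -9°C, deviation +2°C, DA = 12000 + 120 × 2 = 12240 ft.
Site Q is higher by 12240 − 9240 = 3000 ft.

Site Q by 3000 ft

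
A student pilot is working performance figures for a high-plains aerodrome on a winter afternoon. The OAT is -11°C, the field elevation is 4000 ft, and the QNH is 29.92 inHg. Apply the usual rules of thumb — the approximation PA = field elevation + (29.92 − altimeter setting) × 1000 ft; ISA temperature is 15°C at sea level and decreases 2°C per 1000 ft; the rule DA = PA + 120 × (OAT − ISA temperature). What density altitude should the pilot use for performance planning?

1840 ft

Pressure altitude = 4000 + (29.92 − 29.92) × 1000 = 4000 + (0) = 4000 ft.
ISA temperature at 4000 ft = 15 − 2 × (4000/1000) = 7°C.
ISA deviation = -11 − 7 = -18°C.
Density altitude = 4000 + 120 × (-18) = 1840 ft.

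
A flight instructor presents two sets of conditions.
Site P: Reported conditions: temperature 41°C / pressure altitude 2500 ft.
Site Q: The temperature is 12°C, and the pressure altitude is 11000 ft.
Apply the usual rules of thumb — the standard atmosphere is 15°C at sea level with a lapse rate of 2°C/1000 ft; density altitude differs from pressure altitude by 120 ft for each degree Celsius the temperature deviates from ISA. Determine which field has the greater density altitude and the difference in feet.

Site P: ISA temp = 10°C, deviation +31°C, DA = 2500 + 120 × 31 = 6220 ft.
Site Q: ISA temp = -7°C, deviation +19°C, DA = 11000 + 120 × 19 = 13280 ft.
Site Q is higher by 13280 − 6220 = 7060 ft.

Site Q by 7060 ft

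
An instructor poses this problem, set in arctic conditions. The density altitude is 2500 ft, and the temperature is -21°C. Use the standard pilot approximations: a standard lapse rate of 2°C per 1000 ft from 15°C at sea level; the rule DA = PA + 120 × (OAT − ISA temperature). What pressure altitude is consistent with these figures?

5500 ft

DA = PA + 120 × (OAT − (15 − 2·PA/1000)) = PA + 120·OAT − 1800 + 0.24·PA = 1.24·PA + 120·OAT − 1800.
So 1.24·PA = 2500 − 120 × (-21) + 1800 = 6820.
PA = 6820 / 1.24 = 5500 ft.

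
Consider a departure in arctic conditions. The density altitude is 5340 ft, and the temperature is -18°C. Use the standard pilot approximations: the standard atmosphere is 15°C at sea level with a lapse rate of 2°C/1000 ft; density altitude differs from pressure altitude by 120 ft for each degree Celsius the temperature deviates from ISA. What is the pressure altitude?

7500 ft

DA = PA + 120 × (OAT − (15 − 2·PA/1000)) = PA + 120·OAT − 1800 + 0.24·PA = 1.24·PA + 120·OAT − 1800.
So 1.24·PA = 5340 − 120 × (-18) + 1800 = 9300.
PA = 9300 / 1.24 = 7500 ft.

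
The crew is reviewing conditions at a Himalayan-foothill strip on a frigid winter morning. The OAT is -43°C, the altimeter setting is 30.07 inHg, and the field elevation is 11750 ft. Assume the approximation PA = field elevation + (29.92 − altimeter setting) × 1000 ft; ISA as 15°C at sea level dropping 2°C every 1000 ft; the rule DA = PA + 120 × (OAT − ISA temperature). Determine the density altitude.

Pressure altitude = 11750 + (29.92 − 30.07) × 1000 = 11750 + (-150) = 11600 ft.
ISA temperature at 11600 ft = 15 − 2 × (11600/1000) = -8.2°C.
ISA deviation = -43 − (-8.2) = -34.8°C.
Density altitude = 11600 + 120 × (-34.8) = 7424 ft.

7424 ft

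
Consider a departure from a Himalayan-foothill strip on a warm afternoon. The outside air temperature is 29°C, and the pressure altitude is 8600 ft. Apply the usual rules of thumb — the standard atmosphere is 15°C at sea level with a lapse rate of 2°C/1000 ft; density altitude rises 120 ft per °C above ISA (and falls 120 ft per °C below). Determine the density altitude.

ISA temperature at 8600 ft = 15 − 2 × (8600/1000) = -2.2°C.
ISA deviation = 29 − (-2.2) = +31.2°C.
Density altitude = 8600 + 120 × (31.2) = 8600 + (+3744) = 12344 ft.

12344 ft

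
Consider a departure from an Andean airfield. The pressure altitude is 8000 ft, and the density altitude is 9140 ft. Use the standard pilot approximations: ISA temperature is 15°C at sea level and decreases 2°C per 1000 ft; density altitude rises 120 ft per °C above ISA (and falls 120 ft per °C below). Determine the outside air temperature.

Density altitude − pressure altitude = 9140 − 8000 = +1140 ft.
At 120 ft/°C that is an ISA deviation of 1140/120 = +9.5°C.
ISA temperature at 8000 ft = 15 − 2 × (8000/1000) = -1°C.
OAT = ISA + deviation = -1 + (+9.5) = 8.5°C.

8.5°C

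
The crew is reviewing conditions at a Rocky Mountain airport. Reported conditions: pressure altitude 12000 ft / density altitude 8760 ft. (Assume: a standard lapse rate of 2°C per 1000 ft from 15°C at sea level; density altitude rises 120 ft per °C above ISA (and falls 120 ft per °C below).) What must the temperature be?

Density altitude − pressure altitude = 8760 − 12000 = -3240 ft.
At 120 ft/°C that is an ISA deviation of -3240/120 = -27°C.
ISA temperature at 12000 ft = 15 − 2 × (12000/1000) = -9°C.
OAT = ISA + deviation = -9 + (-27) = -36°C.

-36°C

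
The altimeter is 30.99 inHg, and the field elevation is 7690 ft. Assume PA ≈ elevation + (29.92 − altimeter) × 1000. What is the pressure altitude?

Pressure correction = (29.92 − 30.99) × 1000 = -1070 ft.
Pressure altitude = 7690 + (-1070) = 6620 ft.

6620 ft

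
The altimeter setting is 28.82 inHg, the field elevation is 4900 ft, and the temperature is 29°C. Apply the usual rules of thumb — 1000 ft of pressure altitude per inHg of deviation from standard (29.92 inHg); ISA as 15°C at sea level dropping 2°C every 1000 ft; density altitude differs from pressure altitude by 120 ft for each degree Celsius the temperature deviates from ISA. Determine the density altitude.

Pressure altitude = 4900 + (29.92 − 28.82) × 1000 = 4900 + (+1100) = 6000 ft.
ISA temperature at 6000 ft = 15 − 2 × (6000/1000) = 3°C.
ISA deviation = 29 − 3 = +26°C.
Density altitude = 6000 + 120 × (26) = 9120 ft.

9120 ft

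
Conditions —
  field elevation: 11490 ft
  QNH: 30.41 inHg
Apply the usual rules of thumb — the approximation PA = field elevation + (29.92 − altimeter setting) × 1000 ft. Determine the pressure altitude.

Pressure correction = (29.92 − 30.41) × 1000 = -490 ft.
Pressure altitude = 11490 + (-490) = 11000 ft.

11000 ft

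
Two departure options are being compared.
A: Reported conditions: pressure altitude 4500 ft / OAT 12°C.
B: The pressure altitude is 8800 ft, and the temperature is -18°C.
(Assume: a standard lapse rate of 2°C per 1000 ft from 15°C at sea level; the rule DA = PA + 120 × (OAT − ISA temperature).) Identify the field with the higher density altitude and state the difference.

A: ISA temp = 6°C, deviation +6°C, DA = 4500 + 120 × 6 = 5220 ft.
B: ISA temp = -2.6°C, deviation -15.4°C, DA = 8800 + 120 × (-15.4) = 6952 ft.
B is higher by 6952 − 5220 = 1732 ft.

B by 1732 ft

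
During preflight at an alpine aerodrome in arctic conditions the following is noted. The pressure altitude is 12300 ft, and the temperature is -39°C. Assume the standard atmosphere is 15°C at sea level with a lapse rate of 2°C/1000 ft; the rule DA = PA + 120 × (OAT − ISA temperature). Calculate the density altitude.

ISA temperature at 12300 ft = 15 − 2 × (12300/1000) = -9.6°C.
ISA deviation = -39 − (-9.6) = -29.4°C.
Density altitude = 12300 + 120 × (-29.4) = 12300 + (-3528) = 8772 ft.

8772 ft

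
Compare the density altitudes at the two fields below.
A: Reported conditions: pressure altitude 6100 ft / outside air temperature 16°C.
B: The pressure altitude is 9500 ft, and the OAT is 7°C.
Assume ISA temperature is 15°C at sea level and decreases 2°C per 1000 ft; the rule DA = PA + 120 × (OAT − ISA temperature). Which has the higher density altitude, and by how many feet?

A: ISA temp = 2.8°C, deviation +13.2°C, DA = 6100 + 120 × 13.2 = 7684 ft.
B: ISA temp = -4°C, deviation +11°C, DA = 9500 + 120 × 11 = 10820 ft.
B is higher by 10820 − 7684 = 3136 ft.

B by 3136 ft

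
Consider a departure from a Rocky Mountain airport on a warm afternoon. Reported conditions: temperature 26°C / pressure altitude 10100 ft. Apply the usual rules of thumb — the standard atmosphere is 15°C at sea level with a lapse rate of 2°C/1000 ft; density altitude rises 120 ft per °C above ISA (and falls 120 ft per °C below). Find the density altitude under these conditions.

13844 ft

ISA temperature at 10100 ft = 15 − 2 × (10100/1000) = -5.2°C.
ISA deviation = 26 − (-5.2) = +31.2°C.
Density altitude = 10100 + 120 × (31.2) = 10100 + (+3744) = 13844 ft.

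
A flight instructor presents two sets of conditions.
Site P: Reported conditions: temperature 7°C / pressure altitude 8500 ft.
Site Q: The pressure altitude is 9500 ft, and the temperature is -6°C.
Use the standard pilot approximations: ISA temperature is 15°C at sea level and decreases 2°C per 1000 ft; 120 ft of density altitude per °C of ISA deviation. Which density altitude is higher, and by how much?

Site P: ISA temp = -2°C, deviation +9°C, DA = 8500 + 120 × 9 = 9580 ft.
Site Q: ISA temp = -4°C, deviation -2°C, DA = 9500 + 120 × (-2) = 9260 ft.
Site P is higher by 9580 − 9260 = 320 ft.

Site P by 320 ft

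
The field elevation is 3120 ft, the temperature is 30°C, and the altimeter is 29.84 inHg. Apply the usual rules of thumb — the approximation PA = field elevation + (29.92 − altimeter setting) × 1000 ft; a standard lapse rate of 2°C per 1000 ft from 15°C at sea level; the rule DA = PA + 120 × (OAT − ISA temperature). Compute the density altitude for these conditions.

Pressure altitude = 3120 + (29.92 − 29.84) × 1000 = 3120 + (+80) = 3200 ft.
ISA temperature at 3200 ft = 15 − 2 × (3200/1000) = 8.6°C.
ISA deviation = 30 − 8.6 = +21.4°C.
Density altitude = 3200 + 120 × (21.4) = 5768 ft.

5768 ft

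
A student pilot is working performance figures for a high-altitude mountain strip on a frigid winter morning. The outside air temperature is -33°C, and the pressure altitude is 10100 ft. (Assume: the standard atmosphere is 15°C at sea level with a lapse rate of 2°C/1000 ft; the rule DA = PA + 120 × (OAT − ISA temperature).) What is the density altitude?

ISA temperature at 10100 ft = 15 − 2 × (10100/1000) = -5.2°C.
ISA deviation = -33 − (-5.2) = -27.8°C.
Density altitude = 10100 + 120 × (-27.8) = 10100 + (-3336) = 6764 ft.

6764 ft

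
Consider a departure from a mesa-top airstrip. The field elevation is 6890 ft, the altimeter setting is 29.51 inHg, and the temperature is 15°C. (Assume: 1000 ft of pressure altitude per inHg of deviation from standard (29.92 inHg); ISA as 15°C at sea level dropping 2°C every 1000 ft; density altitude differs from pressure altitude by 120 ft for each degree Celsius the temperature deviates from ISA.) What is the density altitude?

9052 ft

Pressure altitude = 6890 + (29.92 − 29.51) × 1000 = 6890 + (+410) = 7300 ft.
ISA temperature at 7300 ft = 15 − 2 × (7300/1000) = 0.4°C.
ISA deviation = 15 − 0.4 = +14.6°C.
Density altitude = 7300 + 120 × (14.6) = 9052 ft.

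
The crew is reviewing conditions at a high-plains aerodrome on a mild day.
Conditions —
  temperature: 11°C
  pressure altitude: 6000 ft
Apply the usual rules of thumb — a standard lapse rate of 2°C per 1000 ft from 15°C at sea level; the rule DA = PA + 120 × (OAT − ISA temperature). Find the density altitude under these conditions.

6960 ft

ISA temperature at 6000 ft = 15 − 2 × (6000/1000) = 3°C.
ISA deviation = 11 − 3 = +8°C.
Density altitude = 6000 + 120 × (8) = 6000 + (+960) = 6960 ft.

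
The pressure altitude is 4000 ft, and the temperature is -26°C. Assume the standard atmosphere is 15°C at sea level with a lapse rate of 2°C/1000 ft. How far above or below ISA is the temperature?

ISA temperature at 4000 ft = 15 − 2 × (4000/1000) = 7°C.
Deviation = OAT − ISA = -26 − 7 = -33°C.

ISA-33°C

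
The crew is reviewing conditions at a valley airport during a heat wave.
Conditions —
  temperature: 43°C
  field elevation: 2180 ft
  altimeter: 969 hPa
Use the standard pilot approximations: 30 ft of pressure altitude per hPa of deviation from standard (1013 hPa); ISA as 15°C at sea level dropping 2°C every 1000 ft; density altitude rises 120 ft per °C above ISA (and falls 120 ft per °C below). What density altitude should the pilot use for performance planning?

Pressure altitude = 2180 + (1013 − 969) × 30 = 2180 + (+1320) = 3500 ft.
ISA temperature at 3500 ft = 15 − 2 × (3500/1000) = 8°C.
ISA deviation = 43 − 8 = +35°C.
Density altitude = 3500 + 120 × (35) = 7700 ft.

7700 ft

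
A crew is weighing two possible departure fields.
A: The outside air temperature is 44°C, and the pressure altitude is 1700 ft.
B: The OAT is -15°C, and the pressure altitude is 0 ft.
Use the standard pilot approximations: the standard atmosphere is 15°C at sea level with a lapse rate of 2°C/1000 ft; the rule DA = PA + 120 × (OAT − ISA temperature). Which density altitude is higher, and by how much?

A: ISA temp = 11.6°C, deviation +32.4°C, DA = 1700 + 120 × 32.4 = 5588 ft.
B: ISA temp = 15°C, deviation -30°C, DA = 0 + 120 × (-30) = -3600 ft.
A is higher by 5588 − (-3600) = 9188 ft.

A by 9188 ft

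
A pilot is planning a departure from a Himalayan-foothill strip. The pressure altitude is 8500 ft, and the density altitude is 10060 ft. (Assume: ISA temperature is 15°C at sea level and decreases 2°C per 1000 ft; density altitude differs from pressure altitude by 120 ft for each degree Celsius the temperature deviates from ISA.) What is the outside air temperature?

Density altitude − pressure altitude = 10060 − 8500 = +1560 ft.
At 120 ft/°C that is an ISA deviation of 1560/120 = +13°C.
ISA temperature at 8500 ft = 15 − 2 × (8500/1000) = -2°C.
OAT = ISA + deviation = -2 + (+13) = 11°C.

11°C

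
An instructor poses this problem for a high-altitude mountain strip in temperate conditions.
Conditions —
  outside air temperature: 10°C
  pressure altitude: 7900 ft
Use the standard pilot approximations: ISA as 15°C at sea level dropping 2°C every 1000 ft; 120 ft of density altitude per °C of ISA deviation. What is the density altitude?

9196 ft

ISA temperature at 7900 ft = 15 − 2 × (7900/1000) = -0.8°C.
ISA deviation = 10 − (-0.8) = +10.8°C.
Density altitude = 7900 + 120 × (10.8) = 7900 + (+1296) = 9196 ft.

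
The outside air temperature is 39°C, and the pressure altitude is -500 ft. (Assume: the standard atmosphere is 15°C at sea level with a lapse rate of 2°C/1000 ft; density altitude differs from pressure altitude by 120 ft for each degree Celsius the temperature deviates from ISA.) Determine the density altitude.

2260 ft

ISA temperature at -500 ft = 15 − 2 × (-500/1000) = 16°C.
ISA deviation = 39 − 16 = +23°C.
Density altitude = -500 + 120 × (23) = -500 + (+2760) = 2260 ft.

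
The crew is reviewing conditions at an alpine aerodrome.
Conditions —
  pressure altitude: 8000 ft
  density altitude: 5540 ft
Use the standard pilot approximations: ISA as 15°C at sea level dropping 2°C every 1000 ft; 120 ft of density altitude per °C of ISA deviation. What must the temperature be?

-21.5°C

Density altitude − pressure altitude = 5540 − 8000 = -2460 ft.
At 120 ft/°C that is an ISA deviation of -2460/120 = -20.5°C.
ISA temperature at 8000 ft = 15 − 2 × (8000/1000) = -1°C.
OAT = ISA + deviation = -1 + (-20.5) = -21.5°C.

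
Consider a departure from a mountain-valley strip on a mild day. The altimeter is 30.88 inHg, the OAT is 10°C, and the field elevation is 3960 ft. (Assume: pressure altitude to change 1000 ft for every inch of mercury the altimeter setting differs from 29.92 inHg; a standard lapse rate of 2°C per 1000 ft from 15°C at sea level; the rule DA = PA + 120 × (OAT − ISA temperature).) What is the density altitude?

Pressure altitude = 3960 + (29.92 − 30.88) × 1000 = 3960 + (-960) = 3000 ft.
ISA temperature at 3000 ft = 15 − 2 × (3000/1000) = 9°C.
ISA deviation = 10 − 9 = +1°C.
Density altitude = 3000 + 120 × (1) = 3120 ft.

3120 ft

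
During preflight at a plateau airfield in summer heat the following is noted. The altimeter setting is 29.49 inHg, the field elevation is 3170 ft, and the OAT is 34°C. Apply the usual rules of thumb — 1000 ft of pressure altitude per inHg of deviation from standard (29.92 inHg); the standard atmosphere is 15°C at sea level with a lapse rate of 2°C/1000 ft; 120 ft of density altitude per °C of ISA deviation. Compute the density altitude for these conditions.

Pressure altitude = 3170 + (29.92 − 29.49) × 1000 = 3170 + (+430) = 3600 ft.
ISA temperature at 3600 ft = 15 − 2 × (3600/1000) = 7.8°C.
ISA deviation = 34 − 7.8 = +26.2°C.
Density altitude = 3600 + 120 × (26.2) = 6744 ft.

6744 ft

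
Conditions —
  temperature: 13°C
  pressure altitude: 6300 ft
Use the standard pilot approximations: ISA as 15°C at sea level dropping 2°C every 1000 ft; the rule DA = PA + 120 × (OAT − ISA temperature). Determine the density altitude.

7572 ft

ISA temperature at 6300 ft = 15 − 2 × (6300/1000) = 2.4°C.
ISA deviation = 13 − 2.4 = +10.6°C.
Density altitude = 6300 + 120 × (10.6) = 6300 + (+1272) = 7572 ft.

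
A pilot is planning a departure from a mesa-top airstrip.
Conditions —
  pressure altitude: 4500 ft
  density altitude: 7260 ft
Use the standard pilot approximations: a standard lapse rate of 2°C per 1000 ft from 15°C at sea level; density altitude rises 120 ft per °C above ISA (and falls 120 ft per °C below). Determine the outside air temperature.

29°C

Density altitude − pressure altitude = 7260 − 4500 = +2760 ft.
At 120 ft/°C that is an ISA deviation of 2760/120 = +23°C.
ISA temperature at 4500 ft = 15 − 2 × (4500/1000) = 6°C.
OAT = ISA + deviation = 6 + (+23) = 29°C.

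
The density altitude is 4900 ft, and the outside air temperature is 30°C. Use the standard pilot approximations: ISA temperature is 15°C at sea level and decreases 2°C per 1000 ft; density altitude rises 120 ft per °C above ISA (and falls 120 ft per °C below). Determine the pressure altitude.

2500 ft

DA = PA + 120 × (OAT − (15 − 2·PA/1000)) = PA + 120·OAT − 1800 + 0.24·PA = 1.24·PA + 120·OAT − 1800.
So 1.24·PA = 4900 − 120 × 30 + 1800 = 3100.
PA = 3100 / 1.24 = 2500 ft.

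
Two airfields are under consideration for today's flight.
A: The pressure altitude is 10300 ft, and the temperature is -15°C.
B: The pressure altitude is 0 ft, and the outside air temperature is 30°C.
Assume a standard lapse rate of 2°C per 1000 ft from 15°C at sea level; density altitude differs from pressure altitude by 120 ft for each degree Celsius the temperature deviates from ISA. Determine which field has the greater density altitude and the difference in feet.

A by 7372 ft

A: ISA temp = -5.6°C, deviation -9.4°C, DA = 10300 + 120 × (-9.4) = 9172 ft.
B: ISA temp = 15°C, deviation +15°C, DA = 0 + 120 × 15 = 1800 ft.
A is higher by 9172 − 1800 = 7372 ft.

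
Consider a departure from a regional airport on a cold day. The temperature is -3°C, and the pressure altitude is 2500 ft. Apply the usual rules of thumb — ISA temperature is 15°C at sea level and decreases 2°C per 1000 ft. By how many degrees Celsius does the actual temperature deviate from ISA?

ISA-13°C

ISA temperature at 2500 ft = 15 − 2 × (2500/1000) = 10°C.
Deviation = OAT − ISA = -3 − 10 = -13°C.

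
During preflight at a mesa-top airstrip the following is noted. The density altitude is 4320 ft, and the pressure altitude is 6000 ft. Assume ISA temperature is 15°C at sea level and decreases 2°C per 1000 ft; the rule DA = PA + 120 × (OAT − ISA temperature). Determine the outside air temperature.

-11°C

Density altitude − pressure altitude = 4320 − 6000 = -1680 ft.
At 120 ft/°C that is an ISA deviation of -1680/120 = -14°C.
ISA temperature at 6000 ft = 15 − 2 × (6000/1000) = 3°C.
OAT = ISA + deviation = 3 + (-14) = -11°C.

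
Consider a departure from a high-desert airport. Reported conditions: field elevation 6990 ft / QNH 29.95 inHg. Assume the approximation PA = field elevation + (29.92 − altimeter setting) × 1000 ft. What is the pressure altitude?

6960 ft

Pressure correction = (29.92 − 29.95) × 1000 = -30 ft.
Pressure altitude = 6990 + (-30) = 6960 ft.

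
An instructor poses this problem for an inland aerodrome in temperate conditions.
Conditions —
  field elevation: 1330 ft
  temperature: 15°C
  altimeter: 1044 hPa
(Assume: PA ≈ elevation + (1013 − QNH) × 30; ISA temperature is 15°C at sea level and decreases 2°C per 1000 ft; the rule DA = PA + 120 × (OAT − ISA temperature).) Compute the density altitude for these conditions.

Pressure altitude = 1330 + (1013 − 1044) × 30 = 1330 + (-930) = 400 ft.
ISA temperature at 400 ft = 15 − 2 × (400/1000) = 14.2°C.
ISA deviation = 15 − 14.2 = +0.8°C.
Density altitude = 400 + 120 × (0.8) = 496 ft.

496 ft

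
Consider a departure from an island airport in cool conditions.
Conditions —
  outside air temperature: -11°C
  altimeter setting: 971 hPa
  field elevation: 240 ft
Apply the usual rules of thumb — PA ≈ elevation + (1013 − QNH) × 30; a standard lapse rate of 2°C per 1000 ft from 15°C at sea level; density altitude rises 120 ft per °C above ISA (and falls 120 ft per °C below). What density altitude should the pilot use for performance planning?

-1260 ft

Pressure altitude = 240 + (1013 − 971) × 30 = 240 + (+1260) = 1500 ft.
ISA temperature at 1500 ft = 15 − 2 × (1500/1000) = 12°C.
ISA deviation = -11 − 12 = -23°C.
Density altitude = 1500 + 120 × (-23) = -1260 ft.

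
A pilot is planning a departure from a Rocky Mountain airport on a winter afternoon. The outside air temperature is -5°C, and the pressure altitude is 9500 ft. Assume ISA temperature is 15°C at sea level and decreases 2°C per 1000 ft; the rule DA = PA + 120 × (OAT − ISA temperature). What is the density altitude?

ISA temperature at 9500 ft = 15 − 2 × (9500/1000) = -4°C.
ISA deviation = -5 − (-4) = -1°C.
Density altitude = 9500 + 120 × (-1) = 9500 + (-120) = 9380 ft.

9380 ft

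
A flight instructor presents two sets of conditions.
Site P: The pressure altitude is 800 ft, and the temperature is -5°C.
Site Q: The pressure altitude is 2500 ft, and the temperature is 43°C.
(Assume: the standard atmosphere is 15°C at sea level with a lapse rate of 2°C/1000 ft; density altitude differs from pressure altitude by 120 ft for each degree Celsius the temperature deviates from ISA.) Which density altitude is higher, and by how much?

Site P: ISA temp = 13.4°C, deviation -18.4°C, DA = 800 + 120 × (-18.4) = -1408 ft.
Site Q: ISA temp = 10°C, deviation +33°C, DA = 2500 + 120 × 33 = 6460 ft.
Site Q is higher by 6460 − (-1408) = 7868 ft.

Site Q by 7868 ft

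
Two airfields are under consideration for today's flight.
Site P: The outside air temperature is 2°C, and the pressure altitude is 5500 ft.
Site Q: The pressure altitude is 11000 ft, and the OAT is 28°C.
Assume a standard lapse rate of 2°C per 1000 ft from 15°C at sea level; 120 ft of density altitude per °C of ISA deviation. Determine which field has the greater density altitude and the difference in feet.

Site Q by 9940 ft

Site P: ISA temp = 4°C, deviation -2°C, DA = 5500 + 120 × (-2) = 5260 ft.
Site Q: ISA temp = -7°C, deviation +35°C, DA = 11000 + 120 × 35 = 15200 ft.
Site Q is higher by 15200 − 5260 = 9940 ft.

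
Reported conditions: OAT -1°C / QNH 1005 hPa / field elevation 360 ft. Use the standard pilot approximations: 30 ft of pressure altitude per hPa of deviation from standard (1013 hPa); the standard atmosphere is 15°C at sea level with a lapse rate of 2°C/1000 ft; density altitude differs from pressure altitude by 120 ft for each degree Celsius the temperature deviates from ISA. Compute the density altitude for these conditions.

-1176 ft

Pressure altitude = 360 + (1013 − 1005) × 30 = 360 + (+240) = 600 ft.
ISA temperature at 600 ft = 15 − 2 × (600/1000) = 13.8°C.
ISA deviation = -1 − 13.8 = -14.8°C.
Density altitude = 600 + 120 × (-14.8) = -1176 ft.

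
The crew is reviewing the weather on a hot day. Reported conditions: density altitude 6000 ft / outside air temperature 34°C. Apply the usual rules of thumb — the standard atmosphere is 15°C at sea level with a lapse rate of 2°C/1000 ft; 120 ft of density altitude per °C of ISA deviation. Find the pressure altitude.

3000 ft

DA = PA + 120 × (OAT − (15 − 2·PA/1000)) = PA + 120·OAT − 1800 + 0.24·PA = 1.24·PA + 120·OAT − 1800.
So 1.24·PA = 6000 − 120 × 34 + 1800 = 3720.
PA = 3720 / 1.24 = 3000 ft.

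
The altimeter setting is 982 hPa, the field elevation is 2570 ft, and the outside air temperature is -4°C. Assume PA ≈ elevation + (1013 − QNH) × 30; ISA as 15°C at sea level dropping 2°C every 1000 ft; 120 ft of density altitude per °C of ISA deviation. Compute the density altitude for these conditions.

2060 ft

Pressure altitude = 2570 + (1013 − 982) × 30 = 2570 + (+930) = 3500 ft.
ISA temperature at 3500 ft = 15 − 2 × (3500/1000) = 8°C.
ISA deviation = -4 − 8 = -12°C.
Density altitude = 3500 + 120 × (-12) = 2060 ft.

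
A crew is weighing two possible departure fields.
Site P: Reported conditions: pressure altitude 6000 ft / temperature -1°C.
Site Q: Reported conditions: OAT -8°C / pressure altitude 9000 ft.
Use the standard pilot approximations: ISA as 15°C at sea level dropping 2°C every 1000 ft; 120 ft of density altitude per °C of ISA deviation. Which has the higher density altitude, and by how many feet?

Site P: ISA temp = 3°C, deviation -4°C, DA = 6000 + 120 × (-4) = 5520 ft.
Site Q: ISA temp = -3°C, deviation -5°C, DA = 9000 + 120 × (-5) = 8400 ft.
Site Q is higher by 8400 − 5520 = 2880 ft.

Site Q by 2880 ft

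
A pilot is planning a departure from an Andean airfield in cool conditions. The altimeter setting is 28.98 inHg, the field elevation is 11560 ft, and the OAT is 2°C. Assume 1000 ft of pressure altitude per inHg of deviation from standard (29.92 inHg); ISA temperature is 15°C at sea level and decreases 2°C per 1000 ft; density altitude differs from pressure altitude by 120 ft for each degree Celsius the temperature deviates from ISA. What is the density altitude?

Pressure altitude = 11560 + (29.92 − 28.98) × 1000 = 11560 + (+940) = 12500 ft.
ISA temperature at 12500 ft = 15 − 2 × (12500/1000) = -10°C.
ISA deviation = 2 − (-10) = +12°C.
Density altitude = 12500 + 120 × (12) = 13940 ft.

13940 ft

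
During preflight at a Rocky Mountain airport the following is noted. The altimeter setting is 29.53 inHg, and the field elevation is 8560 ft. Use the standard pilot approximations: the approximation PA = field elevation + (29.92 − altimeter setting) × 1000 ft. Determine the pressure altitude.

Pressure correction = (29.92 − 29.53) × 1000 = +390 ft.
Pressure altitude = 8560 + (+390) = 8950 ft.

8950 ft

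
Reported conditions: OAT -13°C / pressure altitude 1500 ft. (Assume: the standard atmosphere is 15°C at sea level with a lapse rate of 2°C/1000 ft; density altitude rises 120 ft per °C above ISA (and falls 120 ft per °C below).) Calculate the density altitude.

ISA temperature at 1500 ft = 15 − 2 × (1500/1000) = 12°C.
ISA deviation = -13 − 12 = -25°C.
Density altitude = 1500 + 120 × (-25) = 1500 + (-3000) = -1500 ft.

-1500 ft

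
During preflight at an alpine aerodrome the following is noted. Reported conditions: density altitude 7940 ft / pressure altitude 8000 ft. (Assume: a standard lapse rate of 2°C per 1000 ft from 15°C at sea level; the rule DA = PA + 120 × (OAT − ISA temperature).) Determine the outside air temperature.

-1.5°C

Density altitude − pressure altitude = 7940 − 8000 = -60 ft.
At 120 ft/°C that is an ISA deviation of -60/120 = -0.5°C.
ISA temperature at 8000 ft = 15 − 2 × (8000/1000) = -1°C.
OAT = ISA + deviation = -1 + (-0.5) = -1.5°C.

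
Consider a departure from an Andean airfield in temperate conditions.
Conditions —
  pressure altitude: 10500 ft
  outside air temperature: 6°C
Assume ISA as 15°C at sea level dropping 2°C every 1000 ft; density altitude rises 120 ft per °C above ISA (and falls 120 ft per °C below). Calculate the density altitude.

ISA temperature at 10500 ft = 15 − 2 × (10500/1000) = -6°C.
ISA deviation = 6 − (-6) = +12°C.
Density altitude = 10500 + 120 × (12) = 10500 + (+1440) = 11940 ft.

11940 ft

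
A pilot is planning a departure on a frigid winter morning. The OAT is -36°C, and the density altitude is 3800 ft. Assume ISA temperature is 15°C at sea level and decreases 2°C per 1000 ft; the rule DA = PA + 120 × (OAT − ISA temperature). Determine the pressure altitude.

DA = PA + 120 × (OAT − (15 − 2·PA/1000)) = PA + 120·OAT − 1800 + 0.24·PA = 1.24·PA + 120·OAT − 1800.
So 1.24·PA = 3800 − 120 × (-36) + 1800 = 9920.
PA = 9920 / 1.24 = 8000 ft.

8000 ft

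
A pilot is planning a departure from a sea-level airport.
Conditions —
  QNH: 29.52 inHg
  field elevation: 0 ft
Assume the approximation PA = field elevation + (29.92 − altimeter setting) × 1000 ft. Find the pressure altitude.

400 ft

Pressure correction = (29.92 − 29.52) × 1000 = +400 ft.
Pressure altitude = 0 + (+400) = 400 ft.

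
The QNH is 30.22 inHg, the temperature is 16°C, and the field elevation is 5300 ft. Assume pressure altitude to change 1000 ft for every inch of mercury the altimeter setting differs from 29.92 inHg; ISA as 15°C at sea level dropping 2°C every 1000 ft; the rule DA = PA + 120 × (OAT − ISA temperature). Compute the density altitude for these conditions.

Pressure altitude = 5300 + (29.92 − 30.22) × 1000 = 5300 + (-300) = 5000 ft.
ISA temperature at 5000 ft = 15 − 2 × (5000/1000) = 5°C.
ISA deviation = 16 − 5 = +11°C.
Density altitude = 5000 + 120 × (11) = 6320 ft.

6320 ft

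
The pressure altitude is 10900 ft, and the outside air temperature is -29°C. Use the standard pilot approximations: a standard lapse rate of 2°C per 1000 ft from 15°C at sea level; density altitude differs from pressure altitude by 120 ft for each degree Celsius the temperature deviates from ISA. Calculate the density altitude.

ISA temperature at 10900 ft = 15 − 2 × (10900/1000) = -6.8°C.
ISA deviation = -29 − (-6.8) = -22.2°C.
Density altitude = 10900 + 120 × (-22.2) = 10900 + (-2664) = 8236 ft.

8236 ft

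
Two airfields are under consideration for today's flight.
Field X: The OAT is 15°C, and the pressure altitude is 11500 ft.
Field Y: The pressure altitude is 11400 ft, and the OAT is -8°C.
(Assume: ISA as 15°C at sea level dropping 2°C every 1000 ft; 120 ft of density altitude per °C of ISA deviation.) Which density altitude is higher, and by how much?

Field X: ISA temp = -8°C, deviation +23°C, DA = 11500 + 120 × 23 = 14260 ft.
Field Y: ISA temp = -7.8°C, deviation -0.2°C, DA = 11400 + 120 × (-0.2) = 11376 ft.
Field X is higher by 14260 − 11376 = 2884 ft.

Field X by 2884 ft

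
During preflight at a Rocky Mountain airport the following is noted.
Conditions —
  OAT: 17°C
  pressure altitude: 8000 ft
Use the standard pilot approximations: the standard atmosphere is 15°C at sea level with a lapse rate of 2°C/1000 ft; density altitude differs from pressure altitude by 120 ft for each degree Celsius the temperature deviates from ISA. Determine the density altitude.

10160 ft

ISA temperature at 8000 ft = 15 − 2 × (8000/1000) = -1°C.
ISA deviation = 17 − (-1) = +18°C.
Density altitude = 8000 + 120 × (18) = 8000 + (+2160) = 10160 ft.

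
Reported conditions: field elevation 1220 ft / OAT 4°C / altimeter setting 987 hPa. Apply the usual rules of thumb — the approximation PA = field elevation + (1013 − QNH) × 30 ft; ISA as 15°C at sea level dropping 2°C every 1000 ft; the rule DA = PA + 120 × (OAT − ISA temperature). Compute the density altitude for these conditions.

Pressure altitude = 1220 + (1013 − 987) × 30 = 1220 + (+780) = 2000 ft.
ISA temperature at 2000 ft = 15 − 2 × (2000/1000) = 11°C.
ISA deviation = 4 − 11 = -7°C.
Density altitude = 2000 + 120 × (-7) = 1160 ft.

1160 ft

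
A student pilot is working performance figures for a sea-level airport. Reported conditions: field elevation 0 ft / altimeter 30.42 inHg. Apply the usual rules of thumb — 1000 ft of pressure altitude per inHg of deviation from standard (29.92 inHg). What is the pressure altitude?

Pressure correction = (29.92 − 30.42) × 1000 = -500 ft.
Pressure altitude = 0 + (-500) = -500 ft.

-500 ft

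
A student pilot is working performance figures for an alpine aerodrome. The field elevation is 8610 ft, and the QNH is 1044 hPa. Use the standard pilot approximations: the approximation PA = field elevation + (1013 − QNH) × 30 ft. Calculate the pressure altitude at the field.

Pressure correction = (1013 − 1044) × 30 = -930 ft.
Pressure altitude = 8610 + (-930) = 7680 ft.

7680 ft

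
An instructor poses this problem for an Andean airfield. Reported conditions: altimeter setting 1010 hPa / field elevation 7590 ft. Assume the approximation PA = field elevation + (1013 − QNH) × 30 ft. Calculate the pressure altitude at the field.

Pressure correction = (1013 − 1010) × 30 = +90 ft.
Pressure altitude = 7590 + (+90) = 7680 ft.

7680 ft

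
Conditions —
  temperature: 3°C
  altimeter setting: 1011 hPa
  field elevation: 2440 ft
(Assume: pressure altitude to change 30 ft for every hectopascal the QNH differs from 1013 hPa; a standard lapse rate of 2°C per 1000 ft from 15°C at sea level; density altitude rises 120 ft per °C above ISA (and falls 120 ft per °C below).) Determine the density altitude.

Pressure altitude = 2440 + (1013 − 1011) × 30 = 2440 + (+60) = 2500 ft.
ISA temperature at 2500 ft = 15 − 2 × (2500/1000) = 10°C.
ISA deviation = 3 − 10 = -7°C.
Density altitude = 2500 + 120 × (-7) = 1660 ft.

1660 ft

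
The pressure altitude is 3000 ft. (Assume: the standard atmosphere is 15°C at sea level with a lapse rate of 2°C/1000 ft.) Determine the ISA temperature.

ISA temperature = 15 − 2 × (3000/1000) = 15 − 6 = 9°C.

9°C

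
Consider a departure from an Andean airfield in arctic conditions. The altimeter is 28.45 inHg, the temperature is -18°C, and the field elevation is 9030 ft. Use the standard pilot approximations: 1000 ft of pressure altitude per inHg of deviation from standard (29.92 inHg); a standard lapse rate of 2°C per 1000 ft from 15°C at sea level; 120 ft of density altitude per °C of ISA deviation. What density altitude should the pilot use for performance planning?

9060 ft

Pressure altitude = 9030 + (29.92 − 28.45) × 1000 = 9030 + (+1470) = 10500 ft.
ISA temperature at 10500 ft = 15 − 2 × (10500/1000) = -6°C.
ISA deviation = -18 − (-6) = -12°C.
Density altitude = 10500 + 120 × (-12) = 9060 ft.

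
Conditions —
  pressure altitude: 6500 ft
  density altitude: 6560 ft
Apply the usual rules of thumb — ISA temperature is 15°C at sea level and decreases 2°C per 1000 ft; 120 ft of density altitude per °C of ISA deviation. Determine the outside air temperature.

2.5°C

Density altitude − pressure altitude = 6560 − 6500 = +60 ft.
At 120 ft/°C that is an ISA deviation of 60/120 = +0.5°C.
ISA temperature at 6500 ft = 15 − 2 × (6500/1000) = 2°C.
OAT = ISA + deviation = 2 + (+0.5) = 2.5°C.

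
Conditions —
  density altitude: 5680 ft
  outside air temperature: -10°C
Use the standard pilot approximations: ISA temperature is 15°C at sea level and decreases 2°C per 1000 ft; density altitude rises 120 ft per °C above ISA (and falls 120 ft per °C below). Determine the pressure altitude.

DA = PA + 120 × (OAT − (15 − 2·PA/1000)) = PA + 120·OAT − 1800 + 0.24·PA = 1.24·PA + 120·OAT − 1800.
So 1.24·PA = 5680 − 120 × (-10) + 1800 = 8680.
PA = 8680 / 1.24 = 7000 ft.

7000 ft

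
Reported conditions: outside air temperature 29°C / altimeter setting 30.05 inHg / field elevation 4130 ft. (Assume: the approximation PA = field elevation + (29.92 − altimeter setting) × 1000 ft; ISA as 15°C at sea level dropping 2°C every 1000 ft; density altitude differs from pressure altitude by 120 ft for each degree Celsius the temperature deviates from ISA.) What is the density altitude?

6640 ft

Pressure altitude = 4130 + (29.92 − 30.05) × 1000 = 4130 + (-130) = 4000 ft.
ISA temperature at 4000 ft = 15 − 2 × (4000/1000) = 7°C.
ISA deviation = 29 − 7 = +22°C.
Density altitude = 4000 + 120 × (22) = 6640 ft.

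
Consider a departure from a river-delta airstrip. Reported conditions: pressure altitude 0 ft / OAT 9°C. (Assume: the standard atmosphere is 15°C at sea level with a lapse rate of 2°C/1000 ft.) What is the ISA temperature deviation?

ISA temperature at 0 ft = 15 − 2 × (0/1000) = 15°C.
Deviation = OAT − ISA = 9 − 15 = -6°C.

ISA-6°C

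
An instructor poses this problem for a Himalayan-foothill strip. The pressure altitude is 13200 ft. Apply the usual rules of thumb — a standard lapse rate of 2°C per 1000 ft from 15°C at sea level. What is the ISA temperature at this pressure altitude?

ISA temperature = 15 − 2 × (13200/1000) = 15 − 26.4 = -11.4°C.

-11.4°C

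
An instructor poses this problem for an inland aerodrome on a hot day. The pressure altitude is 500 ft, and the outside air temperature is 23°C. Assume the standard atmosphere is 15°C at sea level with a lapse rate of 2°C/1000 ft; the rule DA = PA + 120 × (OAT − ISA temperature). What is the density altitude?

ISA temperature at 500 ft = 15 − 2 × (500/1000) = 14°C.
ISA deviation = 23 − 14 = +9°C.
Density altitude = 500 + 120 × (9) = 500 + (+1080) = 1580 ft.

1580 ft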